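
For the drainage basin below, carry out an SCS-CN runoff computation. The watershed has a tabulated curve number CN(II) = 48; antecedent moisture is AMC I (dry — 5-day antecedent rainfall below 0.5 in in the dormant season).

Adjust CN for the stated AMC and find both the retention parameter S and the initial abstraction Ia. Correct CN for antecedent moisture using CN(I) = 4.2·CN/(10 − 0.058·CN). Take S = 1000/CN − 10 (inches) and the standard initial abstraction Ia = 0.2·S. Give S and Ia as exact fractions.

Adjust CN=48 to AMC I: 4.2·48/(10 − 0.058·48) → (1008/5) ÷ (902/125) = 12600/451 ≈ 27.938
Retention S: 1000/CN − 10 with CN=27.938 → S = 1625/63 ≈ 25.794 in
Ia = 0.2·(1625/63) = 325/63 in ≈ 5.159 in

S = 1625/63 in ≈ 25.794 in; Ia = 325/63 in ≈ 5.159 in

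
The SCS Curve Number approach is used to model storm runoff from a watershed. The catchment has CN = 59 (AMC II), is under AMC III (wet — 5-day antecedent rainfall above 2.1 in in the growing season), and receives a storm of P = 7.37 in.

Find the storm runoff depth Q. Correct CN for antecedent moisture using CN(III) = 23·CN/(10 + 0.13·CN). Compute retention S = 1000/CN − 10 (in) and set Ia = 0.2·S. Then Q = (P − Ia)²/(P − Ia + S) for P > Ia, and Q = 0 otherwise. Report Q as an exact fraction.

Adjust CN=59 to AMC III: 23·59/(10 + 0.13·59) → 1357 ÷ (1767/100) = 135700/1767 ≈ 76.797
Max retention: S = 1000/(135700/1767) − 10 = 4100/1357 in (≈ 3.021 in)
Ia = 0.2·(4100/1357) = 820/1357 in ≈ 0.604 in
Excess rainfall: 7.370 − 0.604 = 6.766 in; P > Ia so Q > 0
Q: (918109/135700)² ÷ (1328109/135700) = 842924135881/180224391300 in (≈ 4.677 in)

Q = 842924135881/180224391300 in ≈ 4.677 in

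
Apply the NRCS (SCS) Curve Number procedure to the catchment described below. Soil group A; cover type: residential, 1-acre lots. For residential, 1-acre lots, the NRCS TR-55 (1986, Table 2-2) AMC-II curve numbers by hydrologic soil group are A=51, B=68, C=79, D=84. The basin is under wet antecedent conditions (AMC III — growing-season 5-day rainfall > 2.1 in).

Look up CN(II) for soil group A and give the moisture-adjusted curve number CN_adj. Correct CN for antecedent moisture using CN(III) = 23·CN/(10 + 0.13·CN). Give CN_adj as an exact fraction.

CN_adj = 117300/1663 ≈ 70.535

NRCS table: residential, 1-acre lots, soil group A → CN(II) = 51
Adjust CN=51 to AMC III: 23·51/(10 + 0.13·51) → 1173 ÷ (1663/100) = 117300/1663 ≈ 70.535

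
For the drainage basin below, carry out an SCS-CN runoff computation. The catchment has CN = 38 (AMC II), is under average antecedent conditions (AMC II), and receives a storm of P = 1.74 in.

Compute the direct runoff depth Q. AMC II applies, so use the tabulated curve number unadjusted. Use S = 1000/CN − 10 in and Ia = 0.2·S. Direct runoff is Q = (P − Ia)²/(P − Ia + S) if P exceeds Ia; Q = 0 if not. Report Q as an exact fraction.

Average conditions: CN = 38 (no AMC adjustment).
Retention S: 1000/CN − 10 with CN=38.000 → S = 310/19 ≈ 16.316 in
Ia = 0.2S: 0.2·16.316 = 3.263 in (exactly 62/19)
P = 1.740 ≤ Ia = 3.263 in: entire storm abstracted, Q = 0.

Q = 0 in ≈ 0.000 in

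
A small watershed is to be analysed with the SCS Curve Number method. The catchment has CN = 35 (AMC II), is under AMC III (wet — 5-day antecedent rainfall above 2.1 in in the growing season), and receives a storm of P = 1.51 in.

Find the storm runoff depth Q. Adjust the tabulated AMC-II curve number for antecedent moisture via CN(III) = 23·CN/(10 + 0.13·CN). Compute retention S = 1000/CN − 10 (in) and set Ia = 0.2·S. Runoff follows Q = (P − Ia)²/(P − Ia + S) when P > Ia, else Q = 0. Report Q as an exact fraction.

Q = 0 in ≈ 0.000 in

CN(III) from CN(II)=35: (23·35)/(10 + 0.13·35) = 16100/291 ≈ 55.326
Retention S: 1000/CN − 10 with CN=55.326 → S = 1300/161 ≈ 8.075 in
Ia = 0.2·(1300/161) = 260/161 in ≈ 1.615 in
P = 1.510 ≤ Ia = 1.615 in: entire storm abstracted, Q = 0.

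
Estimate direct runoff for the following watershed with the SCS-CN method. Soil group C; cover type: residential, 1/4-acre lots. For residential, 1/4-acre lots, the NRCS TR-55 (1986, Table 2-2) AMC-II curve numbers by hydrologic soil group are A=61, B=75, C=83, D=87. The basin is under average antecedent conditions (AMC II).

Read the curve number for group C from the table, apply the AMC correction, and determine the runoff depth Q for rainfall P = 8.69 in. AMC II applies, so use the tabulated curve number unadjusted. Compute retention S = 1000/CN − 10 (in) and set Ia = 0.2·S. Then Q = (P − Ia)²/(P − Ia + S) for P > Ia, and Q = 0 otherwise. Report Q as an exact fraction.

NRCS table: residential, 1/4-acre lots, soil group C → CN(II) = 83
CN(II) = 83; AMC II needs no correction.
Max retention: S = 1000/83 − 10 = 170/83 in (≈ 2.048 in)
Initial abstraction Ia = S/5 = (170/83)/5 = 34/83 ≈ 0.410 in
Since P=8.690 > Ia=0.410: effective rainfall P−Ia = 68727/8300 in
Q = (68727/8300)²/((68727/8300) + 170/83) = (4723400529/68890000)/(85727/8300) = 4723400529/711534100 in ≈ 6.638 in

Q = 4723400529/711534100 in ≈ 6.638 in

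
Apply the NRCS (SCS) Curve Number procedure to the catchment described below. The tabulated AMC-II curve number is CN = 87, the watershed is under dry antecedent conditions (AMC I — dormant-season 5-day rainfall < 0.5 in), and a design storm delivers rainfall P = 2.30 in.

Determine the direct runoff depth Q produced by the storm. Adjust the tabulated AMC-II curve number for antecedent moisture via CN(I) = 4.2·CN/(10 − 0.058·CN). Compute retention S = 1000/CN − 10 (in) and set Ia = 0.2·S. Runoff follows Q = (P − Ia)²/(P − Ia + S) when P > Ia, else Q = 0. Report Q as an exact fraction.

Q = 842218441/1717763670 in ≈ 0.490 in

Adjust CN=87 to AMC I: 4.2·87/(10 − 0.058·87) → (1827/5) ÷ (2477/500) = 182700/2477 ≈ 73.759
Retention S: 1000/CN − 10 with CN=73.759 → S = 6500/1827 ≈ 3.558 in
Ia = 0.2S: 0.2·3.558 = 0.712 in (exactly 1300/1827)
P − Ia = 2.300 − 0.712 = 29021/18270 ≈ 1.588 in (> 0, runoff occurs)
Q = (29021/18270)²/((29021/18270) + 6500/1827) = (842218441/333792900)/(94021/18270) = 842218441/1717763670 in ≈ 0.490 in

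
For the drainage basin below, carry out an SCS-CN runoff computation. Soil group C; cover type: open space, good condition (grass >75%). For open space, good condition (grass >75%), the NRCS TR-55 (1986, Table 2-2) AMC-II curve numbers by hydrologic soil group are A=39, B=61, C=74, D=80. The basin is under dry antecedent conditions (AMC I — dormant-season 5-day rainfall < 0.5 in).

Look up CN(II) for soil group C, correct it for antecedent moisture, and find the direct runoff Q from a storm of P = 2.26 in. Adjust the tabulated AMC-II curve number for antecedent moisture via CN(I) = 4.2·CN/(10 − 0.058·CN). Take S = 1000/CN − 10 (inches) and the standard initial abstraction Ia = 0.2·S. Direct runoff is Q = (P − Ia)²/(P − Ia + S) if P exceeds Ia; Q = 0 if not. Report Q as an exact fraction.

Q = 519885601/13512068850 in ≈ 0.038 in

NRCS table: open space, good condition (grass >75%), soil group C → CN(II) = 74
Adjust CN=74 to AMC I: 4.2·74/(10 − 0.058·74) → (1554/5) ÷ (1427/250) = 77700/1427 ≈ 54.450
Max retention: S = 1000/(77700/1427) − 10 = 6500/777 in (≈ 8.366 in)
Ia = 0.2S: 0.2·8.366 = 1.673 in (exactly 1300/777)
P − Ia = 2.260 − 1.673 = 22801/38850 ≈ 0.587 in (> 0, runoff occurs)
Runoff Q = (P−Ia)²/(P−Ia+S) = (0.587)²/(0.587+8.366) = 519885601/13512068850 ≈ 0.038 in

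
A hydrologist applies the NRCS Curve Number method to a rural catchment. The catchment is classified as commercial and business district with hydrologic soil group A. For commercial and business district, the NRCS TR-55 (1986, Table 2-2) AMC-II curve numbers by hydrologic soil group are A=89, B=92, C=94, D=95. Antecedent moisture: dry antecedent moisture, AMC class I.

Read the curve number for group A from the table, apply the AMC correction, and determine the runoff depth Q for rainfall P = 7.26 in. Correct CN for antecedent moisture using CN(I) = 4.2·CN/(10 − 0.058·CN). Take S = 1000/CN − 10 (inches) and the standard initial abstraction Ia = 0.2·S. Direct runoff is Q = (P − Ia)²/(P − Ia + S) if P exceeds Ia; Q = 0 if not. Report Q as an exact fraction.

Q = 35335105619/7632715650 in ≈ 4.629 in

NRCS table: commercial and business district, soil group A → CN(II) = 89
CN(I) from CN(II)=89: (4.2·89)/(10 − 0.058·89) = 186900/2419 ≈ 77.263
Max retention: S = 1000/(186900/2419) − 10 = 5500/1869 in (≈ 2.943 in)
Ia = 0.2S: 0.2·2.943 = 0.589 in (exactly 1100/1869)
Excess rainfall: 7.260 − 0.589 = 6.671 in; P > Ia so Q > 0
Q: (623447/93450)² ÷ (898447/93450) = 35335105619/7632715650 in (≈ 4.629 in)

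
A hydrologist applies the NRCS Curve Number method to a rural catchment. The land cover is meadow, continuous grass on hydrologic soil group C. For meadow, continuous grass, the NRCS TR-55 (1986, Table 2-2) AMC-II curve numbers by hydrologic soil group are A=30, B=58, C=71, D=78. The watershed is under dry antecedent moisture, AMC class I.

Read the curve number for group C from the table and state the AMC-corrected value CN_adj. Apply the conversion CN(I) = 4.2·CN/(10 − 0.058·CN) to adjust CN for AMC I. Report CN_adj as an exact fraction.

CN_adj = 149100/2941 ≈ 50.697

NRCS table: meadow, continuous grass, soil group C → CN(II) = 71
CN(I) from CN(II)=71: (4.2·71)/(10 − 0.058·71) = 149100/2941 ≈ 50.697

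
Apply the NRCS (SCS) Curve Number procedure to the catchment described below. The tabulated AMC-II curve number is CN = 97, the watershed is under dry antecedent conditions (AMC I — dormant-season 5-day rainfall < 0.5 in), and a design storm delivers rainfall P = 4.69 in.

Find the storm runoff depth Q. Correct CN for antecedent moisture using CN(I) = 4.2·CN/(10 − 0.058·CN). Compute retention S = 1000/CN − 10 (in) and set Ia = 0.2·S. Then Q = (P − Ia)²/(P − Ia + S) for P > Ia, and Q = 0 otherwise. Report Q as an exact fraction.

Q = 95142019401/24338822900 in ≈ 3.909 in

Adjust CN=97 to AMC I: 4.2·97/(10 − 0.058·97) → (2037/5) ÷ (2187/500) = 67900/729 ≈ 93.141
S = 1000/(67900/729) − 10 = 500/679 in ≈ 0.736 in
Ia = 0.2·(500/679) = 100/679 in ≈ 0.147 in
Excess rainfall: 4.690 − 0.147 = 4.543 in; P > Ia so Q > 0
Q = (308451/67900)²/((308451/67900) + 500/679) = (95142019401/4610410000)/(358451/67900) = 95142019401/24338822900 in ≈ 3.909 in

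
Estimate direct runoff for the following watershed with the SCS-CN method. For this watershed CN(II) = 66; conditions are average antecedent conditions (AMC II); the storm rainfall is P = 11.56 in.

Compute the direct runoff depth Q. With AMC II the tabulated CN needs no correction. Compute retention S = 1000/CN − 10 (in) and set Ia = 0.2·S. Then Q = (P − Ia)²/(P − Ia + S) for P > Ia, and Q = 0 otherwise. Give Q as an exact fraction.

CN(II) = 66; AMC II needs no correction.
S = 1000/66 − 10 = 170/33 in ≈ 5.152 in
Initial abstraction Ia = S/5 = (170/33)/5 = 34/33 ≈ 1.030 in
Excess rainfall: 11.560 − 1.030 = 10.530 in; P > Ia so Q > 0
Runoff Q = (P−Ia)²/(P−Ia+S) = (10.530)²/(10.530+5.152) = 4439057/627825 ≈ 7.071 in

Q = 4439057/627825 in ≈ 7.071 in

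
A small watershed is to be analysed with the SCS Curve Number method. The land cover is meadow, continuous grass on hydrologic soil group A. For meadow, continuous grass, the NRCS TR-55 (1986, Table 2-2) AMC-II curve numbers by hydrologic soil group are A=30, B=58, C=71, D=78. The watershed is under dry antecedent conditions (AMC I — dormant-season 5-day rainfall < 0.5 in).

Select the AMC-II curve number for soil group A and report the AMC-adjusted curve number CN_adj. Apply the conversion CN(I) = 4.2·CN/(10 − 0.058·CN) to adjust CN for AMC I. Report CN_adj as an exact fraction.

NRCS table: meadow, continuous grass, soil group A → CN(II) = 30
CN(I) from CN(II)=30: (4.2·30)/(10 − 0.058·30) = 900/59 ≈ 15.254

CN_adj = 900/59 ≈ 15.254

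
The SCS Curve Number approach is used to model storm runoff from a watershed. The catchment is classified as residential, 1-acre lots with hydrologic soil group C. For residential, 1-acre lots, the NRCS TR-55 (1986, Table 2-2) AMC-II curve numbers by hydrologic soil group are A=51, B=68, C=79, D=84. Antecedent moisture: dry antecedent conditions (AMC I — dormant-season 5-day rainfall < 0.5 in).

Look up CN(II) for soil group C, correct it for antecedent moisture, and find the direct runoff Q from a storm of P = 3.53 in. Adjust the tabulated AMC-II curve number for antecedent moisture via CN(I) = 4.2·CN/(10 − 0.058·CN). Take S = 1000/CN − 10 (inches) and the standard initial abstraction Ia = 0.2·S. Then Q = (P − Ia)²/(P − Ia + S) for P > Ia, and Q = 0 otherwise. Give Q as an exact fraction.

Q = 319944769/536307300 in ≈ 0.597 in

NRCS table: residential, 1-acre lots, soil group C → CN(II) = 79
Dry (AMC I): CN(I) = 4.2·79/(10 − 0.058·79) = (1659/5)/(2709/500) = 7900/129 ≈ 61.240
S = 1000/(7900/129) − 10 = 500/79 in ≈ 6.329 in
Ia = 0.2S: 0.2·6.329 = 1.266 in (exactly 100/79)
P − Ia = 3.530 − 1.266 = 17887/7900 ≈ 2.264 in (> 0, runoff occurs)
Runoff Q = (P−Ia)²/(P−Ia+S) = (2.264)²/(2.264+6.329) = 319944769/536307300 ≈ 0.597 in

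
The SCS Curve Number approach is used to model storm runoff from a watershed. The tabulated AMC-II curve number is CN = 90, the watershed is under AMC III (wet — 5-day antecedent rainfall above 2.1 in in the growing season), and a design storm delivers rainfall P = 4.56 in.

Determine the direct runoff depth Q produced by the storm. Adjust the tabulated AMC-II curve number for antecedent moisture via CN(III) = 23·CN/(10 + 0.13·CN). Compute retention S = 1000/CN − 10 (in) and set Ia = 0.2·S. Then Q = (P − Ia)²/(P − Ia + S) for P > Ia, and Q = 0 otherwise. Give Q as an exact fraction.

Adjust CN=90 to AMC III: 23·90/(10 + 0.13·90) → 2070 ÷ (217/10) = 20700/217 ≈ 95.392
Max retention: S = 1000/(20700/217) − 10 = 100/207 in (≈ 0.483 in)
Initial abstraction Ia = S/5 = (100/207)/5 = 20/207 ≈ 0.097 in
Excess rainfall: 4.560 − 0.097 = 4.463 in; P > Ia so Q > 0
Runoff Q = (P−Ia)²/(P−Ia+S) = (4.463)²/(4.463+0.483) = 266758802/66234825 ≈ 4.027 in

Q = 266758802/66234825 in ≈ 4.027 in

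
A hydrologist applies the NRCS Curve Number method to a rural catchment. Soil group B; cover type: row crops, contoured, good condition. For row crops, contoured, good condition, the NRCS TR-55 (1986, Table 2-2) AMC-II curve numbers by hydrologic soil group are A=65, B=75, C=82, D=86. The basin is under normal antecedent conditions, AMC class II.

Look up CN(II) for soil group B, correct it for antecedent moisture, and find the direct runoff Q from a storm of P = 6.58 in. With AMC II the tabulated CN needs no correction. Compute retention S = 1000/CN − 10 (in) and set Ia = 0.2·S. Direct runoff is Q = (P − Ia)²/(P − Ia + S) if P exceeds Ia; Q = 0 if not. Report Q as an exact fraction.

NRCS table: row crops, contoured, good condition, soil group B → CN(II) = 75
Average conditions: CN = 75 (no AMC adjustment).
Max retention: S = 1000/75 − 10 = 10/3 in (≈ 3.333 in)
Initial abstraction Ia = S/5 = (10/3)/5 = 2/3 ≈ 0.667 in
Excess rainfall: 6.580 − 0.667 = 5.913 in; P > Ia so Q > 0
Q: (887/150)² ÷ (1387/150) = 786769/208050 in (≈ 3.782 in)

Q = 786769/208050 in ≈ 3.782 in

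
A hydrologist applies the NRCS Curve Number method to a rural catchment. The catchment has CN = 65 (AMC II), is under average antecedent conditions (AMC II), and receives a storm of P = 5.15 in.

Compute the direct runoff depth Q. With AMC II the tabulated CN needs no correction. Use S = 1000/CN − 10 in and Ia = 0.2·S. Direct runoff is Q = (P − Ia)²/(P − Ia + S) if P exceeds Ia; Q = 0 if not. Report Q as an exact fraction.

Q = 1121481/639340 in ≈ 1.754 in

Average conditions: CN = 65 (no AMC adjustment).
Retention S: 1000/CN − 10 with CN=65.000 → S = 70/13 ≈ 5.385 in
Initial abstraction Ia = S/5 = (70/13)/5 = 14/13 ≈ 1.077 in
P − Ia = 5.150 − 1.077 = 1059/260 ≈ 4.073 in (> 0, runoff occurs)
Q = (1059/260)²/((1059/260) + 70/13) = (1121481/67600)/(2459/260) = 1121481/639340 in ≈ 1.754 in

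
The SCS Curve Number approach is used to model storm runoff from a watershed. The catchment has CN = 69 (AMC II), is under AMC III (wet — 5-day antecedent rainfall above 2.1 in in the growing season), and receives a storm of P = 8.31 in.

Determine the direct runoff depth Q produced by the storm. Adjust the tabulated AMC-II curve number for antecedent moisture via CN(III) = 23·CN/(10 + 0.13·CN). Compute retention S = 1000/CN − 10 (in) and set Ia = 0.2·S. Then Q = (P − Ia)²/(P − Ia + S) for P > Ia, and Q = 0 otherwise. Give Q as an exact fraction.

Q = 1579538699209/248650683900 in ≈ 6.352 in

Adjust CN=69 to AMC III: 23·69/(10 + 0.13·69) → 1587 ÷ (1897/100) = 158700/1897 ≈ 83.658
S = 1000/(158700/1897) − 10 = 3100/1587 in ≈ 1.953 in
Ia = 0.2S: 0.2·1.953 = 0.391 in (exactly 620/1587)
Excess rainfall: 8.310 − 0.391 = 7.919 in; P > Ia so Q > 0
Q: (1256797/158700)² ÷ (1566797/158700) = 1579538699209/248650683900 in (≈ 6.352 in)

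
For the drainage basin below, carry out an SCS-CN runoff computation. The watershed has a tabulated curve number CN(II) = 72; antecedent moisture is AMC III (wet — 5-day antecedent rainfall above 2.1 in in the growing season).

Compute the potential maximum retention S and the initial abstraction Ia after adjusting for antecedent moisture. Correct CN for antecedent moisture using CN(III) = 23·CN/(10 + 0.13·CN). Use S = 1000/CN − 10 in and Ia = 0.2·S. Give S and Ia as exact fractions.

Wet (AMC III): CN(III) = 23·72/(10 + 0.13·72) = 1656/(484/25) = 10350/121 ≈ 85.537
Max retention: S = 1000/(10350/121) − 10 = 350/207 in (≈ 1.691 in)
Ia = 0.2S: 0.2·1.691 = 0.338 in (exactly 70/207)

S = 350/207 in ≈ 1.691 in; Ia = 70/207 in ≈ 0.338 in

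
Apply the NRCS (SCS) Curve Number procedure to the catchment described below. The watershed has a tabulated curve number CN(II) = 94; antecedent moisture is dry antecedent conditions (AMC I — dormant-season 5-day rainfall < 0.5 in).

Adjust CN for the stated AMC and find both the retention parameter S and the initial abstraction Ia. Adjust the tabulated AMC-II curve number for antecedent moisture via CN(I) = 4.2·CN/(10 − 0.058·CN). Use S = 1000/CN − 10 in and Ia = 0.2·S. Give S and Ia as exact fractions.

Dry (AMC I): CN(I) = 4.2·94/(10 − 0.058·94) = (1974/5)/(1137/250) = 32900/379 ≈ 86.807
Max retention: S = 1000/(32900/379) − 10 = 500/329 in (≈ 1.520 in)
Ia = 0.2S: 0.2·1.520 = 0.304 in (exactly 100/329)

S = 500/329 in ≈ 1.520 in; Ia = 100/329 in ≈ 0.304 in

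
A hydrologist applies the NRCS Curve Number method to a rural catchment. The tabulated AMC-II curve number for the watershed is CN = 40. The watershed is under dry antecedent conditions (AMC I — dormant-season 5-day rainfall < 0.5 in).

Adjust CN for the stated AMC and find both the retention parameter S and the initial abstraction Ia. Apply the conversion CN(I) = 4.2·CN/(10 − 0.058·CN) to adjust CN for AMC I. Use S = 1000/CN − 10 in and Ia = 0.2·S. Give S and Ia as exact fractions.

CN(I) from CN(II)=40: (4.2·40)/(10 − 0.058·40) = 175/8 ≈ 21.875
Retention S: 1000/CN − 10 with CN=21.875 → S = 250/7 ≈ 35.714 in
Ia = 0.2S: 0.2·35.714 = 7.143 in (exactly 50/7)

S = 250/7 in ≈ 35.714 in; Ia = 50/7 in ≈ 7.143 in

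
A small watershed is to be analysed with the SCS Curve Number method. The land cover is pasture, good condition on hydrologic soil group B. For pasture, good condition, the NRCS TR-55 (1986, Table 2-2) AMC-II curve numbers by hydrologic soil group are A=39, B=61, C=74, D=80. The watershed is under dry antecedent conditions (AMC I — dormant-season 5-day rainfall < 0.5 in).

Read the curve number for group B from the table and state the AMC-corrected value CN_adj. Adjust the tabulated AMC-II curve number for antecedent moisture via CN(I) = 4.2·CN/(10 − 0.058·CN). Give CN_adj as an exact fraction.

CN_adj = 42700/1077 ≈ 39.647

NRCS table: pasture, good condition, soil group B → CN(II) = 61
CN(I) from CN(II)=61: (4.2·61)/(10 − 0.058·61) = 42700/1077 ≈ 39.647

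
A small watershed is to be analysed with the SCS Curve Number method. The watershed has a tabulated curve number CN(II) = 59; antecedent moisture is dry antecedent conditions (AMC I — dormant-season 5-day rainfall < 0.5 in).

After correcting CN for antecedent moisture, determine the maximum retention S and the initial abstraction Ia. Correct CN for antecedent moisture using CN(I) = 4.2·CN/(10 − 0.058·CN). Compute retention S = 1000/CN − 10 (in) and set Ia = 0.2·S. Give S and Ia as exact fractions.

S = 20500/1239 in ≈ 16.546 in; Ia = 4100/1239 in ≈ 3.309 in

CN(I) from CN(II)=59: (4.2·59)/(10 − 0.058·59) = 123900/3289 ≈ 37.671
S = 1000/(123900/3289) − 10 = 20500/1239 in ≈ 16.546 in
Ia = 0.2S: 0.2·16.546 = 3.309 in (exactly 4100/1239)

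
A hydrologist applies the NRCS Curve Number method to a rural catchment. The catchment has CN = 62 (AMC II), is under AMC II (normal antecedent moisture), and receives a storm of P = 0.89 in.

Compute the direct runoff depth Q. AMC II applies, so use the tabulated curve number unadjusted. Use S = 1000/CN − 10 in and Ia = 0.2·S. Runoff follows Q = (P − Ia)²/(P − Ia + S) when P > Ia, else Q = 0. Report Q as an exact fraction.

AMC II — tabulated CN = 62 applies directly.
Retention S: 1000/CN − 10 with CN=62.000 → S = 190/31 ≈ 6.129 in
Initial abstraction Ia = S/5 = (190/31)/5 = 38/31 ≈ 1.226 in
P = 0.890 ≤ Ia = 1.226 in: entire storm abstracted, Q = 0.

Q = 0 in ≈ 0.000 in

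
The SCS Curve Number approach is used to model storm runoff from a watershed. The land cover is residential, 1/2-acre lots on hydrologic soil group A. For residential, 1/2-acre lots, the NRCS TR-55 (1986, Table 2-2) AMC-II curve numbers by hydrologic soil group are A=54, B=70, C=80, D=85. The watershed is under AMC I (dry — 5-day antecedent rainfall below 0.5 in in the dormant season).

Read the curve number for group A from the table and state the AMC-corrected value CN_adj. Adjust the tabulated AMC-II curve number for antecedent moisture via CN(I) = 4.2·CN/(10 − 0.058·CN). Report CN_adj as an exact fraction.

CN_adj = 56700/1717 ≈ 33.023

NRCS table: residential, 1/2-acre lots, soil group A → CN(II) = 54
Adjust CN=54 to AMC I: 4.2·54/(10 − 0.058·54) → (1134/5) ÷ (1717/250) = 56700/1717 ≈ 33.023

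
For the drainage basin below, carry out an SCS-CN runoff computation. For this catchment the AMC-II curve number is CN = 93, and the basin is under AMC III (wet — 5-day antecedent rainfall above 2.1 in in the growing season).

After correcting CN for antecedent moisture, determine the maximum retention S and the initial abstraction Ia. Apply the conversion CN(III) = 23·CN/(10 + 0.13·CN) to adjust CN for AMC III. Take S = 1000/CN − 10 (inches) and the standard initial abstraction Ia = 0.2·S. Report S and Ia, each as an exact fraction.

S = 700/2139 in ≈ 0.327 in; Ia = 140/2139 in ≈ 0.065 in

Adjust CN=93 to AMC III: 23·93/(10 + 0.13·93) → 2139 ÷ (2209/100) = 213900/2209 ≈ 96.831
Retention S: 1000/CN − 10 with CN=96.831 → S = 700/2139 ≈ 0.327 in
Initial abstraction Ia = S/5 = (700/2139)/5 = 140/2139 ≈ 0.065 in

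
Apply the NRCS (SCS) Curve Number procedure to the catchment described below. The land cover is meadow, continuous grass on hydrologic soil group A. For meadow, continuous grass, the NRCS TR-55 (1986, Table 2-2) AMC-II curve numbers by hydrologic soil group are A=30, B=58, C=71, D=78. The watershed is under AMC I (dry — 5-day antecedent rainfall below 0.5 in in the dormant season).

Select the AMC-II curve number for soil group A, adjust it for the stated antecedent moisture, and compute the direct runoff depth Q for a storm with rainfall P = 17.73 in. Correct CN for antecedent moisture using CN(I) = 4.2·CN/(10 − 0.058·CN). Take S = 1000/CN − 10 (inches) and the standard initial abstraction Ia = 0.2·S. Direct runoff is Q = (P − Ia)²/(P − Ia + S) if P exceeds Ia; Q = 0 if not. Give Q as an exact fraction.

NRCS table: meadow, continuous grass, soil group A → CN(II) = 30
Adjust CN=30 to AMC I: 4.2·30/(10 − 0.058·30) → 126 ÷ (413/50) = 900/59 ≈ 15.254
Max retention: S = 1000/(900/59) − 10 = 500/9 in (≈ 55.556 in)
Ia = 0.2·(500/9) = 100/9 in ≈ 11.111 in
Excess rainfall: 17.730 − 11.111 = 6.619 in; P > Ia so Q > 0
Q: (5957/900)² ÷ (55957/900) = 35485849/50361300 in (≈ 0.705 in)

Q = 35485849/50361300 in ≈ 0.705 in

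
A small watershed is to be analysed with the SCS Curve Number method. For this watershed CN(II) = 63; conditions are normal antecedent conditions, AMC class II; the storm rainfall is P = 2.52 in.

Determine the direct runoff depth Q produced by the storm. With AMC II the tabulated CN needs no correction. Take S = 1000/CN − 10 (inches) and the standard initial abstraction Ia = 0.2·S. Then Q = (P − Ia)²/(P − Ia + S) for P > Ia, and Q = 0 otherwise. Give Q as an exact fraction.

Average conditions: CN = 63 (no AMC adjustment).
Retention S: 1000/CN − 10 with CN=63.000 → S = 370/63 ≈ 5.873 in
Initial abstraction Ia = S/5 = (370/63)/5 = 74/63 ≈ 1.175 in
Excess rainfall: 2.520 − 1.175 = 1.345 in; P > Ia so Q > 0
Runoff Q = (P−Ia)²/(P−Ia+S) = (1.345)²/(1.345+5.873) = 4490161/17906175 ≈ 0.251 in

Q = 4490161/17906175 in ≈ 0.251 in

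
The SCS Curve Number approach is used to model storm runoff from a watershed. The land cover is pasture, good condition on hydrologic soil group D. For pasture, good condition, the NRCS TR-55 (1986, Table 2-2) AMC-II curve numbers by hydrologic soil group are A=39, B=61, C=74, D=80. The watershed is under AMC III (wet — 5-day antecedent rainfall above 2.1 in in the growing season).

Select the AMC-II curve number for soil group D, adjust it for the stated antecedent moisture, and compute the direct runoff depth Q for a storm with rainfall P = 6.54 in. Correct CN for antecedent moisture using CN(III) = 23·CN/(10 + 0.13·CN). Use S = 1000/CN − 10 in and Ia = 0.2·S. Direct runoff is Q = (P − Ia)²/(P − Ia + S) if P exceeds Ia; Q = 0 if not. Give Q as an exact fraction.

Q = 52867441/9799150 in ≈ 5.395 in

NRCS table: pasture, good condition, soil group D → CN(II) = 80
Adjust CN=80 to AMC III: 23·80/(10 + 0.13·80) → 1840 ÷ (102/5) = 4600/51 ≈ 90.196
Max retention: S = 1000/(4600/51) − 10 = 25/23 in (≈ 1.087 in)
Initial abstraction Ia = S/5 = (25/23)/5 = 5/23 ≈ 0.217 in
P − Ia = 6.540 − 0.217 = 7271/1150 ≈ 6.323 in (> 0, runoff occurs)
Q: (7271/1150)² ÷ (8521/1150) = 52867441/9799150 in (≈ 5.395 in)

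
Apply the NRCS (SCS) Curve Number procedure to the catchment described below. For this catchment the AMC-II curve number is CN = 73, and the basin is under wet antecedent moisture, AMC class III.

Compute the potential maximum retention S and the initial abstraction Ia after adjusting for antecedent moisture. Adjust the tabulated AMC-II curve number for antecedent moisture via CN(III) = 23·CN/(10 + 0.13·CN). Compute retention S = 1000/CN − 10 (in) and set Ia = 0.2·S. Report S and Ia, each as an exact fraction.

S = 2700/1679 in ≈ 1.608 in; Ia = 540/1679 in ≈ 0.322 in

CN(III) from CN(II)=73: (23·73)/(10 + 0.13·73) = 167900/1949 ≈ 86.147
Max retention: S = 1000/(167900/1949) − 10 = 2700/1679 in (≈ 1.608 in)
Ia = 0.2S: 0.2·1.608 = 0.322 in (exactly 540/1679)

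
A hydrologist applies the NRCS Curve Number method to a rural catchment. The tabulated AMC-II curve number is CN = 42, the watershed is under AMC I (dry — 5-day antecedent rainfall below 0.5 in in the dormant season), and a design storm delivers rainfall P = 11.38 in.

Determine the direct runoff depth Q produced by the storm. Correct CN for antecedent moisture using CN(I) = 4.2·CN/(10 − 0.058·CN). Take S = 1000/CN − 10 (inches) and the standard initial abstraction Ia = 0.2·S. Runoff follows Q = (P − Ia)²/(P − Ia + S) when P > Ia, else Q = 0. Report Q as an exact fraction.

Q = 11220953041/18321984450 in ≈ 0.612 in

Adjust CN=42 to AMC I: 4.2·42/(10 − 0.058·42) → (882/5) ÷ (1891/250) = 44100/1891 ≈ 23.321
S = 1000/(44100/1891) − 10 = 14500/441 in ≈ 32.880 in
Ia = 0.2S: 0.2·32.880 = 6.576 in (exactly 2900/441)
Excess rainfall: 11.380 − 6.576 = 4.804 in; P > Ia so Q > 0
Q: (105929/22050)² ÷ (830929/22050) = 11220953041/18321984450 in (≈ 0.612 in)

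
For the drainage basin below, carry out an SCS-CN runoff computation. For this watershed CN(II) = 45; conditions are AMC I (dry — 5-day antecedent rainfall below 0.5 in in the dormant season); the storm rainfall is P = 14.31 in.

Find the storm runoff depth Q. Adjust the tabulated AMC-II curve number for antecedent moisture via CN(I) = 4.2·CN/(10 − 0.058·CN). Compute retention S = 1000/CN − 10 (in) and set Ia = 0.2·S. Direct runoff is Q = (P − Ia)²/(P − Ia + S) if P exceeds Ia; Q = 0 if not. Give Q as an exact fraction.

CN(I) from CN(II)=45: (4.2·45)/(10 − 0.058·45) = 18900/739 ≈ 25.575
Max retention: S = 1000/(18900/739) − 10 = 5500/189 in (≈ 29.101 in)
Ia = 0.2·(5500/189) = 1100/189 in ≈ 5.820 in
P − Ia = 14.310 − 5.820 = 160459/18900 ≈ 8.490 in (> 0, runoff occurs)
Runoff Q = (P−Ia)²/(P−Ia+S) = (8.490)²/(8.490+29.101) = 25747090681/13427675100 ≈ 1.917 in

Q = 25747090681/13427675100 in ≈ 1.917 in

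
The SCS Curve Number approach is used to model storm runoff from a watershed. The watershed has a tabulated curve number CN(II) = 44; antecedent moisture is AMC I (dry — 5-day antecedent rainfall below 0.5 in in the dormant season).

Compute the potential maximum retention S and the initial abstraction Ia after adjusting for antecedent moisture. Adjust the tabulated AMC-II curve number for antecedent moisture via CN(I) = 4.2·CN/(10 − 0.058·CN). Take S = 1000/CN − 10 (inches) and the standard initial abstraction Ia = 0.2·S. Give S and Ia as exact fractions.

Adjust CN=44 to AMC I: 4.2·44/(10 − 0.058·44) → (924/5) ÷ (931/125) = 3300/133 ≈ 24.812
Retention S: 1000/CN − 10 with CN=24.812 → S = 1000/33 ≈ 30.303 in
Ia = 0.2·(1000/33) = 200/33 in ≈ 6.061 in

S = 1000/33 in ≈ 30.303 in; Ia = 200/33 in ≈ 6.061 in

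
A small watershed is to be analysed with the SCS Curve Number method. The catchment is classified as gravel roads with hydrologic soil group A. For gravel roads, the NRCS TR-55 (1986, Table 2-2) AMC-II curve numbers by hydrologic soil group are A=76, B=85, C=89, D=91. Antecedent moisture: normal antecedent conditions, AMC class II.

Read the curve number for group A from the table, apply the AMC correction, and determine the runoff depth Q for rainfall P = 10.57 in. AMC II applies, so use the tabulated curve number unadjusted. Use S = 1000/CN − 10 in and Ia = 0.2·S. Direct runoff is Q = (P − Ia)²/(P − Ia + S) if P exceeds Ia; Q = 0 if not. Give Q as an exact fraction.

NRCS table: gravel roads, soil group A → CN(II) = 76
CN(II) = 76; AMC II needs no correction.
Max retention: S = 1000/76 − 10 = 60/19 in (≈ 3.158 in)
Initial abstraction Ia = S/5 = (60/19)/5 = 12/19 ≈ 0.632 in
Excess rainfall: 10.570 − 0.632 = 9.938 in; P > Ia so Q > 0
Q: (18883/1900)² ÷ (24883/1900) = 356567689/47277700 in (≈ 7.542 in)

Q = 356567689/47277700 in ≈ 7.542 in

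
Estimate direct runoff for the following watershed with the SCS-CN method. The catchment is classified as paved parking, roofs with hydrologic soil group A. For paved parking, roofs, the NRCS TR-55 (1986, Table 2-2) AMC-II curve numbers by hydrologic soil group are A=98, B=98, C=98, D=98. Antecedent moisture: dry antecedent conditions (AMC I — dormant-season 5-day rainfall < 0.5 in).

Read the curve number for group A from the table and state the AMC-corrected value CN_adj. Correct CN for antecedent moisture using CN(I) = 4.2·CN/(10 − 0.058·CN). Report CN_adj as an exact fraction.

CN_adj = 102900/1079 ≈ 95.366

NRCS table: paved parking, roofs, soil group A → CN(II) = 98
CN(I) from CN(II)=98: (4.2·98)/(10 − 0.058·98) = 102900/1079 ≈ 95.366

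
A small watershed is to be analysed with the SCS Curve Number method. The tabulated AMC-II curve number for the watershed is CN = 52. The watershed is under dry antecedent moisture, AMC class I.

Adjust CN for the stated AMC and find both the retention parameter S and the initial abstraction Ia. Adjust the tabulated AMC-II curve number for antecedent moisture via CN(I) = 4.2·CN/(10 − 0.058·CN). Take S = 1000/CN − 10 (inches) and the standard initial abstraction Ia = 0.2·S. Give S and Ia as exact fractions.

S = 2000/91 in ≈ 21.978 in; Ia = 400/91 in ≈ 4.396 in

Dry (AMC I): CN(I) = 4.2·52/(10 − 0.058·52) = (1092/5)/(873/125) = 9100/291 ≈ 31.271
S = 1000/(9100/291) − 10 = 2000/91 in ≈ 21.978 in
Initial abstraction Ia = S/5 = (2000/91)/5 = 400/91 ≈ 4.396 in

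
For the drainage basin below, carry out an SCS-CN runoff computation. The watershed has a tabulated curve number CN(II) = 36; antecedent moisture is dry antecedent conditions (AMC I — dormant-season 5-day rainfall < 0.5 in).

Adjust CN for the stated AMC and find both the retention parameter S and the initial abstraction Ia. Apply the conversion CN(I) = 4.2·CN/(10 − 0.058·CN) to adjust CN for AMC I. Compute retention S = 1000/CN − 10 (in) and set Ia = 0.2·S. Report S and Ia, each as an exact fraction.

S = 8000/189 in ≈ 42.328 in; Ia = 1600/189 in ≈ 8.466 in

CN(I) from CN(II)=36: (4.2·36)/(10 − 0.058·36) = 18900/989 ≈ 19.110
Retention S: 1000/CN − 10 with CN=19.110 → S = 8000/189 ≈ 42.328 in
Ia = 0.2S: 0.2·42.328 = 8.466 in (exactly 1600/189)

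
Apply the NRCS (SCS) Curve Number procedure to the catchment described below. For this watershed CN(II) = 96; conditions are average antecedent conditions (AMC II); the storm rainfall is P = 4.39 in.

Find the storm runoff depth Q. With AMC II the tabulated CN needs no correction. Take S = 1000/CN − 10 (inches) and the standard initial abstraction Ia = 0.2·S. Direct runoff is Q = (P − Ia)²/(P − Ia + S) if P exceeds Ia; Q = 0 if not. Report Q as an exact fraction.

Q = 417316/106275 in ≈ 3.927 in

CN(II) = 96; AMC II needs no correction.
Max retention: S = 1000/96 − 10 = 5/12 in (≈ 0.417 in)
Ia = 0.2S: 0.2·0.417 = 0.083 in (exactly 1/12)
Since P=4.390 > Ia=0.083: effective rainfall P−Ia = 323/75 in
Q = (323/75)²/((323/75) + 5/12) = (104329/5625)/(1417/300) = 417316/106275 in ≈ 3.927 in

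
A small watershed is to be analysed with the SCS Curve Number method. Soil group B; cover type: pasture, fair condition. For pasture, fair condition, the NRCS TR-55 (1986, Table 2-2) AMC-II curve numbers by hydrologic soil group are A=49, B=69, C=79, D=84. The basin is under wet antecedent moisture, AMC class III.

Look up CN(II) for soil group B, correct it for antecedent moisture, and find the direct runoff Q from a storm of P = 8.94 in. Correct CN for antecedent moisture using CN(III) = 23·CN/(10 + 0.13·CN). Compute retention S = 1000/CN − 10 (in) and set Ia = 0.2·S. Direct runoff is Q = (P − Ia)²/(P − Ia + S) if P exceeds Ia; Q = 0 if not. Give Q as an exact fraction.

NRCS table: pasture, fair condition, soil group B → CN(II) = 69
Adjust CN=69 to AMC III: 23·69/(10 + 0.13·69) → 1587 ÷ (1897/100) = 158700/1897 ≈ 83.658
Max retention: S = 1000/(158700/1897) − 10 = 3100/1587 in (≈ 1.953 in)
Ia = 0.2S: 0.2·1.953 = 0.391 in (exactly 620/1587)
Since P=8.940 > Ia=0.391: effective rainfall P−Ia = 678389/79350 in
Q = (678389/79350)²/((678389/79350) + 3100/1587) = (460211635321/6296422500)/(833389/79350) = 460211635321/66129417150 in ≈ 6.959 in

Q = 460211635321/66129417150 in ≈ 6.959 in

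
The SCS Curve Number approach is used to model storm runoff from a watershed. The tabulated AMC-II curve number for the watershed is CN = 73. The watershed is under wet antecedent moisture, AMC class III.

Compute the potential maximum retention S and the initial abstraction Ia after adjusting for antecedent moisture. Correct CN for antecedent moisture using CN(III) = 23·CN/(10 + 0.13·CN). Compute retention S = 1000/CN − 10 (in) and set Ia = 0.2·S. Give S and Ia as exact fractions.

Wet (AMC III): CN(III) = 23·73/(10 + 0.13·73) = 1679/(1949/100) = 167900/1949 ≈ 86.147
Retention S: 1000/CN − 10 with CN=86.147 → S = 2700/1679 ≈ 1.608 in
Ia = 0.2S: 0.2·1.608 = 0.322 in (exactly 540/1679)

S = 2700/1679 in ≈ 1.608 in; Ia = 540/1679 in ≈ 0.322 in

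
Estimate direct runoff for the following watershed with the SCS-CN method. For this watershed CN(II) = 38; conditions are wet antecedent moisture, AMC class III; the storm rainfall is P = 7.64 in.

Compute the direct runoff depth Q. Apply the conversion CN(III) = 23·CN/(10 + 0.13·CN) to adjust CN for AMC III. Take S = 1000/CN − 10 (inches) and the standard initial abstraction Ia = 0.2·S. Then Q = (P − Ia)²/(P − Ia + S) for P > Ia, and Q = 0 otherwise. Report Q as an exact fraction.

CN(III) from CN(II)=38: (23·38)/(10 + 0.13·38) = 43700/747 ≈ 58.501
S = 1000/(43700/747) − 10 = 3100/437 in ≈ 7.094 in
Initial abstraction Ia = S/5 = (3100/437)/5 = 620/437 ≈ 1.419 in
Since P=7.640 > Ia=1.419: effective rainfall P−Ia = 67967/10925 in
Q: (67967/10925)² ÷ (145467/10925) = 4619513089/1589226975 in (≈ 2.907 in)

Q = 4619513089/1589226975 in ≈ 2.907 in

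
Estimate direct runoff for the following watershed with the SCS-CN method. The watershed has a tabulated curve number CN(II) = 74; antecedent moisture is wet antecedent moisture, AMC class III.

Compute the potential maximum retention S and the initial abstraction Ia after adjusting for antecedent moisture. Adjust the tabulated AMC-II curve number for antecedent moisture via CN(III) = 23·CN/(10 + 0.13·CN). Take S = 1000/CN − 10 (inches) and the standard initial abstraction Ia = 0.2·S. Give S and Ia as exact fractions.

S = 1300/851 in ≈ 1.528 in; Ia = 260/851 in ≈ 0.306 in

Adjust CN=74 to AMC III: 23·74/(10 + 0.13·74) → 1702 ÷ (981/50) = 85100/981 ≈ 86.748
Retention S: 1000/CN − 10 with CN=86.748 → S = 1300/851 ≈ 1.528 in
Ia = 0.2·(1300/851) = 260/851 in ≈ 0.306 in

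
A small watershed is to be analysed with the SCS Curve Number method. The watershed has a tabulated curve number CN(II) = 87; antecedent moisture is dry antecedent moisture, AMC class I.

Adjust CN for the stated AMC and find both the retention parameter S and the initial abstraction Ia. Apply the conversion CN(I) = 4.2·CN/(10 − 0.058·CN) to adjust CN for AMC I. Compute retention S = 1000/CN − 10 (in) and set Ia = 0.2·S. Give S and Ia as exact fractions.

Adjust CN=87 to AMC I: 4.2·87/(10 − 0.058·87) → (1827/5) ÷ (2477/500) = 182700/2477 ≈ 73.759
Retention S: 1000/CN − 10 with CN=73.759 → S = 6500/1827 ≈ 3.558 in
Initial abstraction Ia = S/5 = (6500/1827)/5 = 1300/1827 ≈ 0.712 in

S = 6500/1827 in ≈ 3.558 in; Ia = 1300/1827 in ≈ 0.712 in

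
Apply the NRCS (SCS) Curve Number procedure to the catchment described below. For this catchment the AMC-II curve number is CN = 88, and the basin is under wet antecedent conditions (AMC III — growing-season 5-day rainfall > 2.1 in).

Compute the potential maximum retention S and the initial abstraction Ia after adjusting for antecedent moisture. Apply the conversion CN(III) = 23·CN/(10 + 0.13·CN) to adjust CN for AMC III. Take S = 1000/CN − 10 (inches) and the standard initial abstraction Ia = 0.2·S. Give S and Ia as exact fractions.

S = 150/253 in ≈ 0.593 in; Ia = 30/253 in ≈ 0.119 in

CN(III) from CN(II)=88: (23·88)/(10 + 0.13·88) = 6325/67 ≈ 94.403
Retention S: 1000/CN − 10 with CN=94.403 → S = 150/253 ≈ 0.593 in
Ia = 0.2·(150/253) = 30/253 in ≈ 0.119 in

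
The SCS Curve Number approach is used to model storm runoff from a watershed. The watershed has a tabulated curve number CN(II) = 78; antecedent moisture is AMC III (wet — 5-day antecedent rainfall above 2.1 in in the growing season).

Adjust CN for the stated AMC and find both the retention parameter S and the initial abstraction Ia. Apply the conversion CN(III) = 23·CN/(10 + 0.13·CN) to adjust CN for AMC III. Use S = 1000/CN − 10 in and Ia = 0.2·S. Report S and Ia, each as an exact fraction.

S = 1100/897 in ≈ 1.226 in; Ia = 220/897 in ≈ 0.245 in

Adjust CN=78 to AMC III: 23·78/(10 + 0.13·78) → 1794 ÷ (1007/50) = 89700/1007 ≈ 89.076
S = 1000/(89700/1007) − 10 = 1100/897 in ≈ 1.226 in
Initial abstraction Ia = S/5 = (1100/897)/5 = 220/897 ≈ 0.245 in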